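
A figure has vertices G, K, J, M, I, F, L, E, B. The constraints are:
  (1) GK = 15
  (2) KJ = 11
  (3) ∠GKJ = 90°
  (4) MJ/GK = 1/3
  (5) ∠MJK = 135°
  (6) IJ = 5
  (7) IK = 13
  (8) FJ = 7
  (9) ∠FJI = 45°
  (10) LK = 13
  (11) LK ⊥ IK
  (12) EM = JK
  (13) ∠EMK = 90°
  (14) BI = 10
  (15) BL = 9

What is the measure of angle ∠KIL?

Step 1: By the law of cosines on triangle IKL: IL² = 13² + 13² − 2·13·13·cos(90°) = 338, so IL = 13·√2.
Step 2: By the inverse law of cosines on triangle KIL: cos(∠KIL) = (13² + (13·√2)² − 13²) / (2·13·13·√2) = 338/478 = 0.7071, so ∠KIL = 45°.

Therefore, the measure of angle ∠KIL = 45°.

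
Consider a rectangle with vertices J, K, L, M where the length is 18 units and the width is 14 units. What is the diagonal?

A rectangle's diagonal splits it into two right triangles, with the diagonal as the hypotenuse.
By the Pythagorean theorem, d^2 = 18^2 + 14^2 = 520.
Therefore d = sqrt(520) = 2*sqrt(130).

2*sqrt(130)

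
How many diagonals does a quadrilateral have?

Each of the 4 vertices connects to 1 non-adjacent vertices via diagonals.
Total connections = 4 × 1 = 4, but each diagonal is counted twice.
Number of diagonals = 4 / 2 = 2.

2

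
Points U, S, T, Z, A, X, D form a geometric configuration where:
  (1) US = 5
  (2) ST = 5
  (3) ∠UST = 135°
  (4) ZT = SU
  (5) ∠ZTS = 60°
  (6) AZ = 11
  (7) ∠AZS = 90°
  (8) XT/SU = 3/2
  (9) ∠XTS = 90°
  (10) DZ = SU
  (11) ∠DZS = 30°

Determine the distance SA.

From the given relations: ZT = SU = 5.
Step 1: By the law of cosines on triangle ZTS: ZS² = 5² + 5² − 2·5·5·cos(60°) = 25, so ZS = 5.
Step 2: By the law of cosines on triangle SZA: SA² = 5² + 11² − 2·5·11·cos(90°) = 146, so SA = √146.

Therefore, the length of SA = √146.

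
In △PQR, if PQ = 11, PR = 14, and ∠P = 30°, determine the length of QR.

Law of cosines: QR^2 = 11^2 + 14^2 - 2(11)(14)cos(30°) = 317 - 154*sqrt(3), so QR = sqrt(317 - 154*sqrt(3)).

sqrt(317 - 154*sqrt(3))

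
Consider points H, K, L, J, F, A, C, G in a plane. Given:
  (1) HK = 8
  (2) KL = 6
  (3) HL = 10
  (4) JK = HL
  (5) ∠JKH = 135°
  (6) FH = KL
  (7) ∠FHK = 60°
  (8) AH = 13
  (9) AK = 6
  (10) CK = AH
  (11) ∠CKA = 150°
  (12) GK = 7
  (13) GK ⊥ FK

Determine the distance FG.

From the given relations: FH = KL = 6.
Step 1: By the law of cosines on triangle FHK: FK² = 6² + 8² − 2·6·8·cos(60°) = 52, so FK = 2·√13.
Step 2: By the law of cosines on triangle FKG: FG² = (2·√13)² + 7² − 2·2·√13·7·cos(90°) = 101, so FG = √101.

Therefore, the length of FG = √101.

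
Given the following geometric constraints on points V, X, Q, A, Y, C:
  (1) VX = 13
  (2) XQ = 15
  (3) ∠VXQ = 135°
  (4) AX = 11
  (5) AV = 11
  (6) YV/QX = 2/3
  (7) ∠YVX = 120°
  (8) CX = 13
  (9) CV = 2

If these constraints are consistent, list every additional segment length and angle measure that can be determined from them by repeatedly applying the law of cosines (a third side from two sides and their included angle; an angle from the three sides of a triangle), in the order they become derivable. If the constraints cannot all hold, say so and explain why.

The constraints are consistent. Derivable facts, in order:
After 1 step:
- VQ ≈ 25.88
- XY ≈ 19.97
- ∠AVX = 53.78°
- ∠AXV = 53.78°
- ∠CVX = 85.59°
- ∠CXV = 8.82°
- ∠VAX = 72.44°
- ∠VCX = 85.59°
After 2 steps:
- ∠QVX = 24.19°
- ∠VQX = 20.81°
- ∠VXY = 25.69°
- ∠VYX = 34.31°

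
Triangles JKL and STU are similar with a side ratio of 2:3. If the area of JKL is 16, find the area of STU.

The ratio of areas of similar triangles = (side ratio)^2.
Side ratio = 2:3, so area ratio = 4:9.
Area of STU / Area of JKL = 9/4
Area of STU = 16 * 9/4 = 36

36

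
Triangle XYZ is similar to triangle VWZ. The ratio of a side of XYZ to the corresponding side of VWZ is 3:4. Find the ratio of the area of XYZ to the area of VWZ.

Area scales with the square of linear dimensions. If every length is multiplied by 3/4, then the area is multiplied by (3/4)^2 = 9/16.
The area ratio is 9:16.

9:16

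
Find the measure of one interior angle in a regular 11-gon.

Each interior angle of a regular n-gon is (n - 2) * 180 / n.
For n = 11: (11 - 2) * 180 / 11 = 1620/11 = 1620/11 degrees.

1620/11 degrees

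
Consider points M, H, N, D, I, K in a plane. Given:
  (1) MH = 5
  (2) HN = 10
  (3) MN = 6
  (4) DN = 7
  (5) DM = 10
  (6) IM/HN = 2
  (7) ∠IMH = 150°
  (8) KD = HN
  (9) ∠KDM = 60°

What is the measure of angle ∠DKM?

From the given relations: KD = HN = 10.
Step 1: By the law of cosines on triangle KDM: KM² = 10² + 10² − 2·10·10·cos(60°) = 100, so KM = 10.
Step 2: By the inverse law of cosines on triangle DKM: cos(∠DKM) = (10² + 10² − 10²) / (2·10·10) = 100/200 = 0.5, so ∠DKM = 60°.

Therefore, the measure of angle ∠DKM = 60°.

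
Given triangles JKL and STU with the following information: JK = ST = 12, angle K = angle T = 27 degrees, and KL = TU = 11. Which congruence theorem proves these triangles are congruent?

The given information matches SAS: Two pairs of corresponding sides and the included angle are equal (Side-Angle-Side).

SAS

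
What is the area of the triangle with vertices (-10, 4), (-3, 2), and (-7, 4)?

Using the Shoelace formula for a triangle:
Area = (1/2)|x0(y1 - y2) + x1(y2 - y0) + x2(y0 - y1)|
Area = (1/2)|-10(2 - 4) + -3(4 - 4) + -7(4 - 2)|
Area = (1/2)|20 + 0 + -14|
Area = (1/2)|6|
Area = (1/2)(6)
Area = 3

3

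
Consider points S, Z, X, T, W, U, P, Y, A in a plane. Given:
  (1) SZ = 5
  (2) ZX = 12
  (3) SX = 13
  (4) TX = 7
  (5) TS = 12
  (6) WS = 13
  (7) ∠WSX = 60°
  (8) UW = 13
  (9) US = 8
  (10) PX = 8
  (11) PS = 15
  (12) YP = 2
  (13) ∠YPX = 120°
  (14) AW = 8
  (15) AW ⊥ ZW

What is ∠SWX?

Step 1: By the law of cosines on triangle WSX: WX² = 13² + 13² − 2·13·13·cos(60°) = 169, so WX = 13.
Step 2: By the inverse law of cosines on triangle SWX: cos(∠SWX) = (13² + 13² − 13²) / (2·13·13) = 169/338 = 0.5, so ∠SWX = 60°.

Therefore, the measure of angle ∠SWX = 60°.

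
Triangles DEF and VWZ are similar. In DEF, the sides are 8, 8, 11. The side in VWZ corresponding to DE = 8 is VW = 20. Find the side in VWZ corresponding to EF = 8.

Similar triangles have proportional sides. Setting up the proportion:
VW / DE = WZ / EF
20 / 8 = WZ / 8
WZ = 8 * 20 / 8 = 20.

20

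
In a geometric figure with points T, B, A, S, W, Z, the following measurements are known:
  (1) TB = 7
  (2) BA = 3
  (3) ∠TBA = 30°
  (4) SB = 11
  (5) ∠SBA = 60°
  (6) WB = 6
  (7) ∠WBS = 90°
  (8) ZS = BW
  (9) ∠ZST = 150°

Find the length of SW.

Step 1: By the law of cosines on triangle SBW: SW² = 11² + 6² − 2·11·6·cos(90°) = 157, so SW = √157.

Therefore, the length of SW = √157.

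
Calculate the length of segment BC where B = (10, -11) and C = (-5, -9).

d = sqrt((-15)^2 + (2)^2) = sqrt(229)

sqrt(229)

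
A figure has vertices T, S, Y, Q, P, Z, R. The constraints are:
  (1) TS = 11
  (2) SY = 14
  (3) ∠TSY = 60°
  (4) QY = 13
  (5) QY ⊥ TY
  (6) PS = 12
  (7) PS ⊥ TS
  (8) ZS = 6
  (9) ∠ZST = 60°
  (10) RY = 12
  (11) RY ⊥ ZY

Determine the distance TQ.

Step 1: By the law of cosines on triangle TSY: TY² = 11² + 14² − 2·11·14·cos(60°) = 163, so TY = √163.
Step 2: By the law of cosines on triangle TYQ: TQ² = √163² + 13² − 2·√163·13·cos(90°) = 332, so TQ = 2·√83.

Therefore, the length of TQ = 2·√83.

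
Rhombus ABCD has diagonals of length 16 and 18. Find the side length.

Half-diagonals are 8 and 9. side = sqrt(8^2 + 9^2) = sqrt(145)

sqrt(145)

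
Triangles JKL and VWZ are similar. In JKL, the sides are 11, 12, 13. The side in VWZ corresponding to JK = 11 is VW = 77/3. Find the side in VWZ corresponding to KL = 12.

Since the triangles are similar, the ratio of corresponding sides is constant.
Scale factor k = VW / JK = 77/3 / 11 = 7/3
WZ = k * KL = 7/3 * 12 = 28

28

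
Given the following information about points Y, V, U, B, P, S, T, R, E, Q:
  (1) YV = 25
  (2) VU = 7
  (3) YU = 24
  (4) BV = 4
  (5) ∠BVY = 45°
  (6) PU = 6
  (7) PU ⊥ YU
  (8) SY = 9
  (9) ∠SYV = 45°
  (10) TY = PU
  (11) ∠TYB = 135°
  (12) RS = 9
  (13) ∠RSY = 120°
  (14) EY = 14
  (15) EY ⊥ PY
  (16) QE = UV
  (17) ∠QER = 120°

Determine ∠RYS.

Step 1: By the law of cosines on triangle YSR: YR² = 9² + 9² − 2·9·9·cos(120°) = 243, so YR = 9·√3.
Step 2: By the inverse law of cosines on triangle RYS: cos(∠RYS) = ((9·√3)² + 9² − 9²) / (2·9·√3·9) = 243/280.59 = 0.866, so ∠RYS = 30°.

Therefore, the measure of angle ∠RYS = 30°.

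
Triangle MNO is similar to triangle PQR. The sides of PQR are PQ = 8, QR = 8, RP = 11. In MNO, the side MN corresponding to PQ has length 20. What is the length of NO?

k = 20/8 = 5/2. NO = 5/2 * 8 = 20.

20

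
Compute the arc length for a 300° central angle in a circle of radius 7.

Arc length = 2πr × θ/360
= 2π × 7 × 5/6
= 35*pi/3

35*pi/3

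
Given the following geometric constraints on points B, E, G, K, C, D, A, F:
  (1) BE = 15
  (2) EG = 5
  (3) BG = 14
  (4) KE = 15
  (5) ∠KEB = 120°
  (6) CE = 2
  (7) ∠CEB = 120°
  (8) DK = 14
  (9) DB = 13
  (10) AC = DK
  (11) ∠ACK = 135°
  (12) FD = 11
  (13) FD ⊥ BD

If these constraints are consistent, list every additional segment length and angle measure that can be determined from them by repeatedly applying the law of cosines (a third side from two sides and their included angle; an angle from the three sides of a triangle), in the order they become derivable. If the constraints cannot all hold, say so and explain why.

The constraints are consistent. Derivable facts, in order:
After 1 step:
- BC ≈ 16.09
- BF ≈ 17.03
- BK = 15·√3
- ∠BEG = 68.9°
- ∠BGE = 91.64°
- ∠EBG = 19.46°
After 2 steps:
- ∠BCE = 53.82°
- ∠BDK = 148.39°
- ∠BFD = 49.76°
- ∠BKD = 15.2°
- ∠BKE = 30°
- ∠CBE = 6.18°
- ∠DBF = 40.24°
- ∠DBK = 16.4°
- ∠EBK = 30°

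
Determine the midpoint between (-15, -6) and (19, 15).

The midpoint is the average of the coordinates:
x: (-15 + 19)/2 = 2
y: (-6 + 15)/2 = 9/2
Midpoint = (2, 9/2)

(2, 9/2)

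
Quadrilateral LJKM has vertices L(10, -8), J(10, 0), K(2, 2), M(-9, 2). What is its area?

Shoelace: sum of cross terms = 174, Area = (1/2)|174| = 87

87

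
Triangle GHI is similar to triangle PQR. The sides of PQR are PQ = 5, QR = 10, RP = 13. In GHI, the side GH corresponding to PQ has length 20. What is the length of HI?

Similar triangles have proportional sides. Setting up the proportion:
GH / PQ = HI / QR
20 / 5 = HI / 10
HI = 10 * 20 / 5 = 40.

40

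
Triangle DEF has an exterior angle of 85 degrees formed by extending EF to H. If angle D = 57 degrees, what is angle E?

angle E = 85 - 57 = 28 degrees (exterior angle theorem).

28 degrees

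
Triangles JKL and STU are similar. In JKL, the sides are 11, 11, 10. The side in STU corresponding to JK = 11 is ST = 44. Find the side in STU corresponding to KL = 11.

Since the triangles are similar, the ratio of corresponding sides is constant.
Scale factor k = ST / JK = 44 / 11 = 4
TU = k * KL = 4 * 11 = 44

44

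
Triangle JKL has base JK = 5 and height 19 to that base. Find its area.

Area = (1/2) * base * height
Area = (1/2) * 5 * 19
Area = 95/2

95/2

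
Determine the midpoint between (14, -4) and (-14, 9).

The midpoint is the average of the coordinates:
x: (14 + -14)/2 = 0
y: (-4 + 9)/2 = 5/2
Midpoint = (0, 5/2)

(0, 5/2)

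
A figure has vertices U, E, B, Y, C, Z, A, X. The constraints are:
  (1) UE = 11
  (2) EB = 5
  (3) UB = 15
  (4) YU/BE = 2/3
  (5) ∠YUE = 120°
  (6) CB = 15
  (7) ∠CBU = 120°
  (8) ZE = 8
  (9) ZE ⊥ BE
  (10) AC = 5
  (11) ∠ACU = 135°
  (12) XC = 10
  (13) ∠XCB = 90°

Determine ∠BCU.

Step 1: By the law of cosines on triangle CBU: CU² = 15² + 15² − 2·15·15·cos(120°) = 675, so CU = 15·√3.
Step 2: By the inverse law of cosines on triangle BCU: cos(∠BCU) = (15² + (15·√3)² − 15²) / (2·15·15·√3) = 675/779.42 = 0.866, so ∠BCU = 30°.

Therefore, the measure of angle ∠BCU = 30°.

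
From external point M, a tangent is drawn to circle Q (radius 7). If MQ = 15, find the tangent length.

tangent = √(d² - r²) = √(15² - 7²) = √(225 - 49) = √176 = 4*sqrt(11)

4*sqrt(11)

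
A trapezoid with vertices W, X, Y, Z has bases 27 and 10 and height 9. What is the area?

A trapezoid's area equals the midsegment times the height.
The midsegment is (27 + 10) / 2 = 37/2.
Area = 37/2 * 9 = 333/2.

333/2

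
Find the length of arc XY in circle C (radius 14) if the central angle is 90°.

Arc length = 2π(14)(1/4) = 7*pi

7*pi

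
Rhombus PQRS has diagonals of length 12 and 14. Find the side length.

In a rhombus, the diagonals bisect each other perpendicularly, creating four congruent right triangles.
Each triangle has legs 6 (half of 12) and 7 (half of 14).
The hypotenuse of each right triangle is a side of the rhombus:
side = sqrt(6^2 + 7^2) = sqrt(85)

sqrt(85)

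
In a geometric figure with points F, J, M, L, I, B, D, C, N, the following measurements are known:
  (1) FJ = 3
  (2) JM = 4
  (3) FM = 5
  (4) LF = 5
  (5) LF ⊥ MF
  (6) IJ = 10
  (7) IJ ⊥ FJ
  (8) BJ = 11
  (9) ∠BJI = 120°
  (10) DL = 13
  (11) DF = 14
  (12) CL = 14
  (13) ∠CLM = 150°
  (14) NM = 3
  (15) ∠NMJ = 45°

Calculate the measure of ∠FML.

Step 1: By the law of cosines on triangle MFL: ML² = 5² + 5² − 2·5·5·cos(90°) = 50, so ML = 5·√2.
Step 2: By the inverse law of cosines on triangle FML: cos(∠FML) = (5² + (5·√2)² − 5²) / (2·5·5·√2) = 50/70.71 = 0.7071, so ∠FML = 45°.

Therefore, the measure of angle ∠FML = 45°.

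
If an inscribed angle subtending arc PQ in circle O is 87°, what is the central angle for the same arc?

The inscribed angle theorem states that a central angle is always twice any inscribed angle that subtends the same arc.
Since the inscribed angle is 87°, the central angle = 2 × 87° = 174°.

174°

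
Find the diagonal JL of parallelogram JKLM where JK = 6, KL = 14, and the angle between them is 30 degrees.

The diagonal of a parallelogram can be found by treating two adjacent sides and the diagonal as a triangle.
Applying the law of cosines with sides 6, 14 and included angle 30°:
d^2 = 36 + 196 - 168*cos(30°) = 232 - 84*sqrt(3)
d = 2*sqrt(58 - 21*sqrt(3))

2*sqrt(58 - 21*sqrt(3))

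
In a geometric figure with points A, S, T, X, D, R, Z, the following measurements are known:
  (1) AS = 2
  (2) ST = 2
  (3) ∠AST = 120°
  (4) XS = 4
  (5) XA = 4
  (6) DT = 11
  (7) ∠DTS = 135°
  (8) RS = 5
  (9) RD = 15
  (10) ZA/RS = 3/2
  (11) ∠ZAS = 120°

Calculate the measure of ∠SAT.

Step 1: By the law of cosines on triangle AST: AT² = 2² + 2² − 2·2·2·cos(120°) = 12, so AT = 2·√3.
Step 2: By the inverse law of cosines on triangle SAT: cos(∠SAT) = (2² + (2·√3)² − 2²) / (2·2·2·√3) = 12/13.86 = 0.866, so ∠SAT = 30°.

Therefore, the measure of angle ∠SAT = 30°.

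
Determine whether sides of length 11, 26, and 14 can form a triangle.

The longest side is 26. The other two sides sum to 11 + 14 = 25.
Since 25 ≤ 26, the two shorter sides cannot reach around to close the triangle.

No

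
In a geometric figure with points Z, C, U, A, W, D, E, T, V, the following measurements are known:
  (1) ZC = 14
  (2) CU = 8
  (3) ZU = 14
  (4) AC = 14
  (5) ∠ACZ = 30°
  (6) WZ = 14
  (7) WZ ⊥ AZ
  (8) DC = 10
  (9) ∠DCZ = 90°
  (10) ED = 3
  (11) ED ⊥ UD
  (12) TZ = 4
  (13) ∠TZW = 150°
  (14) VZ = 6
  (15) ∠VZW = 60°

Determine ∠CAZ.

Step 1: By the law of cosines on triangle ACZ: AZ² = 14² + 14² − 2·14·14·cos(30°) = 52.52, so AZ ≈ 7.25.
Step 2: By the inverse law of cosines on triangle CAZ: cos(∠CAZ) = (14² + 7.25² − 14²) / (2·14·7.25) = 52.52/202.91 = 0.2588, so ∠CAZ = 75°.

Therefore, the measure of angle ∠CAZ = 75°.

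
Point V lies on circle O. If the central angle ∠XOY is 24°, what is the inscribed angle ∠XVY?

Inscribed angle = 24° / 2 = 12° (inscribed angle theorem).

12°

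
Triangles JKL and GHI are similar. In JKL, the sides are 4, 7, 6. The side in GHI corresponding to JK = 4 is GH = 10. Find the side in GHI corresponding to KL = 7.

Similar triangles have proportional sides. Setting up the proportion:
GH / JK = HI / KL
10 / 4 = HI / 7
HI = 7 * 10 / 4 = 35/2.

35/2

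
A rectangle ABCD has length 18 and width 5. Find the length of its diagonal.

d = sqrt(18^2 + 5^2) = sqrt(349)

sqrt(349)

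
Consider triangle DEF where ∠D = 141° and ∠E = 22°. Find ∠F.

Let angle F = x. Then 141 + 22 + x = 180.
x = 180 - 163 = 17 degrees.

17 degrees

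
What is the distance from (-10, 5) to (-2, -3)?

d = sqrt((-2 - -10)^2 + (-3 - 5)^2)
d = sqrt(8^2 + -8^2)
d = sqrt(64 + 64)
d = sqrt(128) = 8*sqrt(2)

8*sqrt(2)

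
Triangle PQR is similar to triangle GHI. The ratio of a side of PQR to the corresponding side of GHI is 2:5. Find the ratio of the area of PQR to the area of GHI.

Area scales with the square of linear dimensions. If every length is multiplied by 2/5, then the area is multiplied by (2/5)^2 = 4/25.
The area ratio is 4:25.

4:25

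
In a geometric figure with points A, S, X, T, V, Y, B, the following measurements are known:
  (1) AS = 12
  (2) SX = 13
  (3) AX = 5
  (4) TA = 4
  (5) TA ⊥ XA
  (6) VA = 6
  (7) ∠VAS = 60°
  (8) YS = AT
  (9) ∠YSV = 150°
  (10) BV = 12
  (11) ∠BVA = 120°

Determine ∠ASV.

Step 1: By the law of cosines on triangle SAV: SV² = 12² + 6² − 2·12·6·cos(60°) = 108, so SV = 6·√3.
Step 2: By the inverse law of cosines on triangle ASV: cos(∠ASV) = (12² + (6·√3)² − 6²) / (2·12·6·√3) = 216/249.42 = 0.866, so ∠ASV = 30°.

Therefore, the measure of angle ∠ASV = 30°.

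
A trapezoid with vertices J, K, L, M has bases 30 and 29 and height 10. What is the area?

Area of a trapezoid = (base1 + base2) * height / 2
Area = (30 + 29) * 10 / 2
Area = 59 * 10 / 2
Area = 590 / 2
Area = 295

295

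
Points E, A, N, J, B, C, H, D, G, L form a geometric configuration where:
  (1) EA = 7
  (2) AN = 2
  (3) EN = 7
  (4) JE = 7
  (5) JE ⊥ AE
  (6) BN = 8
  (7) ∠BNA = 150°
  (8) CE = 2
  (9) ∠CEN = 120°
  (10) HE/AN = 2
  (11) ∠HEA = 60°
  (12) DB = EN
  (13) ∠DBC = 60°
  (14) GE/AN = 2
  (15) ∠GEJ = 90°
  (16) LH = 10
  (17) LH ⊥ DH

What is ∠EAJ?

Step 1: By the law of cosines on triangle AEJ: AJ² = 7² + 7² − 2·7·7·cos(90°) = 98, so AJ = 7·√2.
Step 2: By the inverse law of cosines on triangle EAJ: cos(∠EAJ) = (7² + (7·√2)² − 7²) / (2·7·7·√2) = 98/138.59 = 0.7071, so ∠EAJ = 45°.

Therefore, the measure of angle ∠EAJ = 45°.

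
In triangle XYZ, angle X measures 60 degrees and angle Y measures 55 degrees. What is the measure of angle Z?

Let angle Z = x. Then 60 + 55 + x = 180.
x = 180 - 115 = 65 degrees.

65 degrees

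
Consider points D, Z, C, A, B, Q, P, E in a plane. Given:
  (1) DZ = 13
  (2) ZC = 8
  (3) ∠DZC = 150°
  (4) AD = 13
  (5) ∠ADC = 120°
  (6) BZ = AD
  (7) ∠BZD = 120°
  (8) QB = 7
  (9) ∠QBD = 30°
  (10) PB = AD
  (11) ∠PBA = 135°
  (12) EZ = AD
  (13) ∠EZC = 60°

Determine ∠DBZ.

From the given relations: BZ = AD = 13.
Step 1: By the law of cosines on triangle BZD: BD² = 13² + 13² − 2·13·13·cos(120°) = 507, so BD = 13·√3.
Step 2: By the inverse law of cosines on triangle DBZ: cos(∠DBZ) = ((13·√3)² + 13² − 13²) / (2·13·√3·13) = 507/585.43 = 0.866, so ∠DBZ = 30°.

Therefore, the measure of angle ∠DBZ = 30°.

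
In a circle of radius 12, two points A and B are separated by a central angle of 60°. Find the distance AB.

Chord length = 2r sin(θ/2)
= 2 × 12 × sin(60°/2)
= 2 × 12 × sin(30°)
= 12

12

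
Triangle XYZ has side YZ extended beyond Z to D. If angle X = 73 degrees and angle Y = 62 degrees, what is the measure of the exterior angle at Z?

The interior angle at Z is 180 - 73 - 62 = 45 degrees.
The exterior angle and interior angle at Z are supplementary:
Exterior angle = 180 - 45 = 135 degrees.

135 degrees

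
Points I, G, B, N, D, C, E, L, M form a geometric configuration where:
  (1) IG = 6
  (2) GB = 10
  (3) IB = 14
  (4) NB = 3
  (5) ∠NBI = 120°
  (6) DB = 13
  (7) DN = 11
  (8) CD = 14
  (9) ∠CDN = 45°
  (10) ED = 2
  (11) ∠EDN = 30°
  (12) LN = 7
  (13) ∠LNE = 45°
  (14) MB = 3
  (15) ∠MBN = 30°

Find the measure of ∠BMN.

Step 1: By the law of cosines on triangle MBN: MN² = 3² + 3² − 2·3·3·cos(30°) = 2.41, so MN ≈ 1.55.
Step 2: By the inverse law of cosines on triangle BMN: cos(∠BMN) = (3² + 1.55² − 3²) / (2·3·1.55) = 2.41/9.32 = 0.2588, so ∠BMN = 75°.

Therefore, the measure of angle ∠BMN = 75°.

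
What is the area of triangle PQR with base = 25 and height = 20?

Area = (1/2)(25)(20) = 250

250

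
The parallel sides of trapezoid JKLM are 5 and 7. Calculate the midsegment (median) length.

The midsegment (median) of a trapezoid connects the midpoints of the non-parallel sides.
Its length is the average of the two bases: (5 + 7) / 2 = 6.

6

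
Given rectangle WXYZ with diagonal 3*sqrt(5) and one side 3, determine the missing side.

Using the Pythagorean theorem: d^2 = a^2 + b^2
b^2 = d^2 - a^2
b^2 = 45 - 9
b^2 = 36
b = sqrt(36) = 6

6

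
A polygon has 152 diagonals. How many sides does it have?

Using d = n(n - 3)/2, we solve 152 = n(n - 3)/2.
So n(n - 3) = 304.
Testing n = 19: 19 * 16 = 304 = 304. Correct.
The polygon has 19 sides.

19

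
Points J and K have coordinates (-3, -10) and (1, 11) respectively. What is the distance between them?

d = sqrt((1 - -3)^2 + (11 - -10)^2)
d = sqrt(4^2 + 21^2)
d = sqrt(16 + 441)
d = sqrt(457)

sqrt(457)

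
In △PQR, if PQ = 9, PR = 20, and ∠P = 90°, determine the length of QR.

The included angle is 90°, so the triangle is right-angled at P. The opposite side QR is the hypotenuse.
By the Pythagorean theorem: QR = sqrt(9^2 + 20^2) = sqrt(481) = sqrt(481).

sqrt(481)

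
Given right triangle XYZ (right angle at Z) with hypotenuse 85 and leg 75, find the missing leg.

Rearranging the Pythagorean theorem to solve for the unknown leg:
leg^2 = hypotenuse^2 - known_leg^2 = 7225 - 5625 = 1600
leg = sqrt(1600) = 40.

40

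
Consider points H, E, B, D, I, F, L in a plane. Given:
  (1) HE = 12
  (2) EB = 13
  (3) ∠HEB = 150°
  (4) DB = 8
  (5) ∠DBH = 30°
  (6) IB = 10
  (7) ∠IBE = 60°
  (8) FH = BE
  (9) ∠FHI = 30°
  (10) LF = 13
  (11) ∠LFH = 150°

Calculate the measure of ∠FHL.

From the given relations: FH = BE = 13.
Step 1: By the law of cosines on triangle HFL: HL² = 13² + 13² − 2·13·13·cos(150°) = 630.72, so HL ≈ 25.11.
Step 2: By the inverse law of cosines on triangle FHL: cos(∠FHL) = (13² + 25.11² − 13²) / (2·13·25.11) = 630.72/652.97 = 0.9659, so ∠FHL = 15°.

Therefore, the measure of angle ∠FHL = 15°.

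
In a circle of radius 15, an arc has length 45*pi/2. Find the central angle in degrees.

Arc length L = 2πr × θ/360, so θ = 360L / (2πr).
θ = 360 × 45*pi/2 / (2π × 15)
θ = 270°
θ = 270°

270°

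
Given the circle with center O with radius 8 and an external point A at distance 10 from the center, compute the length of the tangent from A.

The tangent, radius, and line from the external point to the center form a right triangle.
The right angle is where the tangent meets the radius.
By the Pythagorean theorem: tangent² + 8² = 10²
tangent² = 100 - 64 = 36
tangent = 6

6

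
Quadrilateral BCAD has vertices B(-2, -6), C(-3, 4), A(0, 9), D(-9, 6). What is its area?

Shoelace: sum of cross terms = 94, Area = (1/2)|94| = 47

47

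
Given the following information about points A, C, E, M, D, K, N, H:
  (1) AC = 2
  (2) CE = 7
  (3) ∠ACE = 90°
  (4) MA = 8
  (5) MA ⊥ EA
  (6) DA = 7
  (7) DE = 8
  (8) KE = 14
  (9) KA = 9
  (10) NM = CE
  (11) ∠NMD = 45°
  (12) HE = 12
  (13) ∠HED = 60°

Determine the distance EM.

Step 1: By the law of cosines on triangle ECA: EA² = 7² + 2² − 2·7·2·cos(90°) = 53, so EA = √53.
Step 2: By the law of cosines on triangle EAM: EM² = √53² + 8² − 2·√53·8·cos(90°) = 117, so EM = 3·√13.

Therefore, the length of EM = 3·√13.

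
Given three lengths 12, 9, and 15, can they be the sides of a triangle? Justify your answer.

For three segments to close into a triangle, no single side can be as long as the other two combined.
The longest side is 15, and 9 + 12 = 21 > 15.
A triangle can be formed.

Yes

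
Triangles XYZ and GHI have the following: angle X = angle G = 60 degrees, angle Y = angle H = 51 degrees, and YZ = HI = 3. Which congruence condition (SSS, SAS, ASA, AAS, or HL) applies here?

The given information matches AAS: Two pairs of corresponding angles and a non-included side are equal (Angle-Angle-Side).

AAS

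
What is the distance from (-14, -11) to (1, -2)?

d = sqrt((15)^2 + (9)^2) = sqrt(306) = 3*sqrt(34)

3*sqrt(34)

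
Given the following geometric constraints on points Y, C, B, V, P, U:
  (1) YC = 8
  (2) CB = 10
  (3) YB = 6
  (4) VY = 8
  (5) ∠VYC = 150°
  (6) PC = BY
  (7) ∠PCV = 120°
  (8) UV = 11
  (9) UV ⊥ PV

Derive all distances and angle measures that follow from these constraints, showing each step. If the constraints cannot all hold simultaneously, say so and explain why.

The constraints are consistent.

From the given relations:
  PC = BY = 6

Step 1: From CY = 8, YV = 8, and ∠CYV = 150°, by the law of cosines:
  CV² = CY² + YV² - 2·CY·YV·cos(150°) = 64 + 64 + 110.9 = 238.9
  CV ≈ 15.45

Step 2: From YB = 6, YC = 8, BC = 10, by the inverse law of cosines:
  cos(∠BYC) = (YB² + YC² - BC²) / (2·YB·YC)
  ∠BYC = 90°

Step 3: From CB = 10, CY = 8, BY = 6, by the inverse law of cosines:
  cos(∠BCY) = (CB² + CY² - BY²) / (2·CB·CY)
  ∠BCY = 36.87°

Step 4: From BC = 10, BY = 6, CY = 8, by the inverse law of cosines:
  cos(∠CBY) = (BC² + BY² - CY²) / (2·BC·BY)
  ∠CBY = 53.13°

Step 5: From VC = 15.45, CP = 6, and ∠VCP = 120°, by the law of cosines:
  VP² = VC² + CP² - 2·VC·CP·cos(120°) = 238.9 + 36 + 92.73 = 367.6
  VP ≈ 19.17

Step 6: From CV = 15.45, CY = 8, VY = 8, by the inverse law of cosines:
  cos(∠VCY) = (CV² + CY² - VY²) / (2·CV·CY)
  ∠VCY = 15°

Step 7: From VC = 15.45, VY = 8, CY = 8, by the inverse law of cosines:
  cos(∠CVY) = (VC² + VY² - CY²) / (2·VC·VY)
  ∠CVY = 15°

Step 8: From PV = 19.17, VU = 11, and ∠PVU = 90°, by the law of cosines:
  PU² = PV² + VU² - 2·PV·VU·cos(90°) = 367.6 + 121 - 0 = 488.6
  PU ≈ 22.1

Step 9: From VC = 15.45, VP = 19.17, CP = 6, by the inverse law of cosines:
  cos(∠CVP) = (VC² + VP² - CP²) / (2·VC·VP)
  ∠CVP = 15.73°

Step 10: From PC = 6, PV = 19.17, CV = 15.45, by the inverse law of cosines:
  cos(∠CPV) = (PC² + PV² - CV²) / (2·PC·PV)
  ∠CPV = 44.27°

Step 11: From PU = 22.1, PV = 19.17, UV = 11, by the inverse law of cosines:
  cos(∠UPV) = (PU² + PV² - UV²) / (2·PU·PV)
  ∠UPV = 29.84°

Step 12: From UP = 22.1, UV = 11, PV = 19.17, by the inverse law of cosines:
  cos(∠PUV) = (UP² + UV² - PV²) / (2·UP·UV)
  ∠PUV = 60.16°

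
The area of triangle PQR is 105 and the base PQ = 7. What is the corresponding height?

Area = (1/2) * base * height
height = 2 * Area / base
height = 2 * 105 / 7
height = 210 / 7
height = 30

30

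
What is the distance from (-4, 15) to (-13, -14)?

d = sqrt((-13 - -4)^2 + (-14 - 15)^2)
d = sqrt(-9^2 + -29^2)
d = sqrt(81 + 841)
d = sqrt(922)

sqrt(922)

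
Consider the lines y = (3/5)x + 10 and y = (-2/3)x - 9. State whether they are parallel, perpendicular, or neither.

Slope of line 1: m1 = 3/5
Slope of line 2: m2 = -2/3
For parallel lines we need equal slopes: 3/5 != -2/3.
For perpendicular lines we need m1*m2 = -1: (3/5)(-2/3) = -2/5 != -1.
Since neither condition holds, the lines are neither parallel nor perpendicular.

Neither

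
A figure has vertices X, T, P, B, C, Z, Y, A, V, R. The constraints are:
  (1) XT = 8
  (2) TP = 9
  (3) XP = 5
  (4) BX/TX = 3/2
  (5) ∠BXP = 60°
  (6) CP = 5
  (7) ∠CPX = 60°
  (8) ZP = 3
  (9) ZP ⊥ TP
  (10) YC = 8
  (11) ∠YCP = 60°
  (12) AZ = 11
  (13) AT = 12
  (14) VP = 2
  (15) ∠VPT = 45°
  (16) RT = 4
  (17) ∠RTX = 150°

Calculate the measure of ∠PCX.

Step 1: By the law of cosines on triangle CPX: CX² = 5² + 5² − 2·5·5·cos(60°) = 25, so CX = 5.
Step 2: By the inverse law of cosines on triangle PCX: cos(∠PCX) = (5² + 5² − 5²) / (2·5·5) = 25/50 = 0.5, so ∠PCX = 60°.

Therefore, the measure of angle ∠PCX = 60°.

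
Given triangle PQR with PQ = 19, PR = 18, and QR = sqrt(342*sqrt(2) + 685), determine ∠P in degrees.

By the inverse law of cosines: cos(P) = (PQ² + PR² - QR²) / (2 × PQ × PR)
cos(P) = (19² + 18² - (sqrt(342*sqrt(2) + 685))²) / (2 × 19 × 18)
cos(P) = (361 + 324 - (342*sqrt(2) + 685)) / 684
cos(P) = -sqrt(2)/2
P = arccos(-sqrt(2)/2) = 135°

135°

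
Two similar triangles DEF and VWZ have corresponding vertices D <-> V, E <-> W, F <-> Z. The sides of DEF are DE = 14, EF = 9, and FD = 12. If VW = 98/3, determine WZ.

k = 98/3/14 = 7/3. WZ = 7/3 * 9 = 21.

21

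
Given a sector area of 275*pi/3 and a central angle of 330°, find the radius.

The sector covers 330°/360° = 11/12 of the full circle.
Full circle area = 275*pi/3 / 11/12 = 100*pi.
Since full area = πr², we get r² = 100*pi/π = 100, so r = 10.

10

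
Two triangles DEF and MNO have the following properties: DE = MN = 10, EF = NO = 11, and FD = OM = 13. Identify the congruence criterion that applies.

The given information provides:
DE = MN = 10, EF = NO = 11, and FD = OM = 13
This matches the SSS congruence theorem.
All three pairs of corresponding sides are equal (Side-Side-Side).

SSS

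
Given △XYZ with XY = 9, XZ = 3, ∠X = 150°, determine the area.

When two sides and the included angle are known, the area formula is (1/2)ab sin(C).
The height from one side to the opposite vertex is 3 sin(150°) = 3/2.
Area = (1/2) * 9 * 3/2 = 27/4.

27/4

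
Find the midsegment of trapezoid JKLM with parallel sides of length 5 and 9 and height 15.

The midsegment of a trapezoid = (base1 + base2) / 2
midsegment = (5 + 9) / 2
midsegment = 14 / 2
midsegment = 7

7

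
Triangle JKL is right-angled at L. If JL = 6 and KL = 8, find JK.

In a right triangle, the square of the hypotenuse equals the sum of the squares of the two legs.
The legs are 6 and 8, so the hypotenuse = sqrt(36 + 64) = sqrt(100) = 10.

10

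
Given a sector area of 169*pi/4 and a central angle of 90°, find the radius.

Sector area A = πr² × θ/360, so r² = 360A / (πθ).
r² = 360 × 169*pi/4 / (π × 90)
r² = 169
r = 13

13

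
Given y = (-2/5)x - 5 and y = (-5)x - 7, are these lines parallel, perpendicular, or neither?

Slope of line 1: m1 = -2/5
Slope of line 2: m2 = -5
m1 != m2 (-2/5 != -5), so not parallel.
m1 * m2 = (-2/5) * (-5) = 2 != -1, so not perpendicular.
The lines are neither parallel nor perpendicular.

Neither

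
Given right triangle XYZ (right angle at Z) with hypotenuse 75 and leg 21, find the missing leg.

YZ = sqrt(75^2 - 21^2) = sqrt(5184) = 72

72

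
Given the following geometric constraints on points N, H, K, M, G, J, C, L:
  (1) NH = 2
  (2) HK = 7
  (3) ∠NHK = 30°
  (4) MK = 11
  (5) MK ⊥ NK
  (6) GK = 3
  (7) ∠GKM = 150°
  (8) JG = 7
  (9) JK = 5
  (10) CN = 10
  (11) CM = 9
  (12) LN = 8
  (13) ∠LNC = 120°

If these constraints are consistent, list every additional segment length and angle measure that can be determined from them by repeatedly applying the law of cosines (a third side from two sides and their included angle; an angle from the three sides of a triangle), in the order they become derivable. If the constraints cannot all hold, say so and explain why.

The constraints are consistent. Derivable facts, in order:
After 1 step:
- CL = 2·√61
- MG ≈ 13.68
- NK ≈ 5.36
- ∠GJK = 21.79°
- ∠GKJ = 120°
- ∠JGK = 38.21°
After 2 steps:
- NM ≈ 12.24
- ∠CLN = 33.67°
- ∠GMK = 6.29°
- ∠HKN = 10.75°
- ∠HNK = 139.25°
- ∠KGM = 23.71°
- ∠LCN = 26.33°
After 3 steps:
- ∠CMN = 53.59°
- ∠CNM = 46.41°
- ∠KMN = 25.99°
- ∠KNM = 64.01°
- ∠MCN = 80°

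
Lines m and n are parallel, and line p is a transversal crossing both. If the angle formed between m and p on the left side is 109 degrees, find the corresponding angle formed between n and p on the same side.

When a transversal crosses parallel lines, angles in the same position at each intersection are called corresponding angles.
These are always equal, so the answer is 109 degrees.

109 degrees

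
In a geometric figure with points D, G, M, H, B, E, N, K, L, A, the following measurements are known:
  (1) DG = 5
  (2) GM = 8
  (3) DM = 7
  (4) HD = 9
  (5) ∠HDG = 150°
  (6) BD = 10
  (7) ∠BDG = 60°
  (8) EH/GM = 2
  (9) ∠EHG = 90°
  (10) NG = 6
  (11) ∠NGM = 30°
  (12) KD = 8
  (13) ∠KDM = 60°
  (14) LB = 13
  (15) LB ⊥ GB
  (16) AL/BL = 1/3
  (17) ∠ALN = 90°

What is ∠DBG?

Step 1: By the law of cosines on triangle BDG: BG² = 10² + 5² − 2·10·5·cos(60°) = 75, so BG = 5·√3.
Step 2: By the inverse law of cosines on triangle DBG: cos(∠DBG) = (10² + (5·√3)² − 5²) / (2·10·5·√3) = 150/173.21 = 0.866, so ∠DBG = 30°.

Therefore, the measure of angle ∠DBG = 30°.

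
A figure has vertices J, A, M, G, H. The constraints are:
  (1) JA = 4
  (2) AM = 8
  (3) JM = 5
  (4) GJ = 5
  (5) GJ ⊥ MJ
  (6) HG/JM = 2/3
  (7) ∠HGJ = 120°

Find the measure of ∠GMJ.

Step 1: By the law of cosines on triangle MJG: MG² = 5² + 5² − 2·5·5·cos(90°) = 50, so MG = 5·√2.
Step 2: By the inverse law of cosines on triangle GMJ: cos(∠GMJ) = ((5·√2)² + 5² − 5²) / (2·5·√2·5) = 50/70.71 = 0.7071, so ∠GMJ = 45°.

Therefore, the measure of angle ∠GMJ = 45°.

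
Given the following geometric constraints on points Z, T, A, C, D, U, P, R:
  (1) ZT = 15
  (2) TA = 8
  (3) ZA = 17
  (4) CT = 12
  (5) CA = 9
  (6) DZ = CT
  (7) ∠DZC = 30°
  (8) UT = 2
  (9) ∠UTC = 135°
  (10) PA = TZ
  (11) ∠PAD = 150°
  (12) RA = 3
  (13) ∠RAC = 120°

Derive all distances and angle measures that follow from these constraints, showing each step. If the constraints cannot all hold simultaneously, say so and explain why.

The constraints are consistent.

From the given relations:
  DZ = CT = 12
  PA = TZ = 15

Step 1: From CT = 12, TU = 2, and ∠CTU = 135°, by the law of cosines:
  CU² = CT² + TU² - 2·CT·TU·cos(135°) = 144 + 4 + 33.94 = 181.9
  CU ≈ 13.49

Step 2: From CA = 9, AR = 3, and ∠CAR = 120°, by the law of cosines:
  CR² = CA² + AR² - 2·CA·AR·cos(120°) = 81 + 9 + 27 = 117
  CR = 3·√13

Step 3: From ZA = 17, ZT = 15, AT = 8, by the inverse law of cosines:
  cos(∠AZT) = (ZA² + ZT² - AT²) / (2·ZA·ZT)
  ∠AZT = 28.07°

Step 4: From TA = 8, TC = 12, AC = 9, by the inverse law of cosines:
  cos(∠ATC) = (TA² + TC² - AC²) / (2·TA·TC)
  ∠ATC = 48.59°

Step 5: From TA = 8, TZ = 15, AZ = 17, by the inverse law of cosines:
  cos(∠ATZ) = (TA² + TZ² - AZ²) / (2·TA·TZ)
  ∠ATZ = 90°

Step 6: From AC = 9, AT = 8, CT = 12, by the inverse law of cosines:
  cos(∠CAT) = (AC² + AT² - CT²) / (2·AC·AT)
  ∠CAT = 89.6°

Step 7: From AT = 8, AZ = 17, TZ = 15, by the inverse law of cosines:
  cos(∠TAZ) = (AT² + AZ² - TZ²) / (2·AT·AZ)
  ∠TAZ = 61.93°

Step 8: From CA = 9, CT = 12, AT = 8, by the inverse law of cosines:
  cos(∠ACT) = (CA² + CT² - AT²) / (2·CA·CT)
  ∠ACT = 41.81°

Step 9: From CA = 9, CR = 3·√13, AR = 3, by the inverse law of cosines:
  cos(∠ACR) = (CA² + CR² - AR²) / (2·CA·CR)
  ∠ACR = 13.9°

Step 10: From CT = 12, CU = 13.49, TU = 2, by the inverse law of cosines:
  cos(∠TCU) = (CT² + CU² - TU²) / (2·CT·CU)
  ∠TCU = 6.02°

Step 11: From UC = 13.49, UT = 2, CT = 12, by the inverse law of cosines:
  cos(∠CUT) = (UC² + UT² - CT²) / (2·UC·UT)
  ∠CUT = 38.98°

Step 12: From RA = 3, RC = 3·√13, AC = 9, by the inverse law of cosines:
  cos(∠ARC) = (RA² + RC² - AC²) / (2·RA·RC)
  ∠ARC = 46.1°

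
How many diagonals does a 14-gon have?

Each of the 14 vertices connects to 11 non-adjacent vertices via diagonals.
Total connections = 14 × 11 = 154, but each diagonal is counted twice.
Number of diagonals = 154 / 2 = 77.

77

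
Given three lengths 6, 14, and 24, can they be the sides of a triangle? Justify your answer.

Check the triangle inequality: 6 + 14 = 20 ≤ 24.
Since the sum of two sides does not exceed the third, no triangle can be formed.

No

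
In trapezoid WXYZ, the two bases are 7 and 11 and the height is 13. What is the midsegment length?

midsegment = (7 + 11) / 2 = 18 / 2 = 9

9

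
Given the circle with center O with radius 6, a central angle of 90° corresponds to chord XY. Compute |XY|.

Chord length = 2r sin(θ/2)
= 2 × 6 × sin(90°/2)
= 2 × 6 × sin(45°)
= 6*sqrt(2)

6*sqrt(2)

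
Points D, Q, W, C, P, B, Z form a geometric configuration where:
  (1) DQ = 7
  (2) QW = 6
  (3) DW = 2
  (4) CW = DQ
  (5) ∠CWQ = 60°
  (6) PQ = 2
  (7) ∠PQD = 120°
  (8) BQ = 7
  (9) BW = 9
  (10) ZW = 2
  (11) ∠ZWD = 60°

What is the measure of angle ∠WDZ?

Step 1: By the law of cosines on triangle DWZ: DZ² = 2² + 2² − 2·2·2·cos(60°) = 4, so DZ = 2.
Step 2: By the inverse law of cosines on triangle WDZ: cos(∠WDZ) = (2² + 2² − 2²) / (2·2·2) = 4/8 = 0.5, so ∠WDZ = 60°.

Therefore, the measure of angle ∠WDZ = 60°.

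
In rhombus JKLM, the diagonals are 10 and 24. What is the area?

Area = (10 * 24) / 2 = 240 / 2 = 120

120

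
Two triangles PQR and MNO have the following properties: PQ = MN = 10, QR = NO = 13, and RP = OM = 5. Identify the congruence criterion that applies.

The given information matches SSS: All three pairs of corresponding sides are equal (Side-Side-Side).

SSS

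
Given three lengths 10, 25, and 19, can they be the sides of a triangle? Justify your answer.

For three segments to close into a triangle, no single side can be as long as the other two combined.
The longest side is 25, and 10 + 19 = 29 > 25.
A triangle can be formed.

Yes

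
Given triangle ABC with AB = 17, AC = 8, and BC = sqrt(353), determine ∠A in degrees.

When all three sides of a triangle are known, the law of cosines can be rearranged to find any angle.
cos(C) = (a² + b² - c²) / (2ab) gives cos(A) = 0.
Taking the inverse cosine: A = 90°.

90°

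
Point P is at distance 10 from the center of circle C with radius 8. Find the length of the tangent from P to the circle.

The tangent, radius, and line from the external point to the center form a right triangle.
The right angle is where the tangent meets the radius.
By the Pythagorean theorem: tangent² + 8² = 10²
tangent² = 100 - 64 = 36
tangent = 6

6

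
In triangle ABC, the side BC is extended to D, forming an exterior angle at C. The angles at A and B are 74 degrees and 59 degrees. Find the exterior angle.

The interior angle at C is 180 - 74 - 59 = 47 degrees.
The exterior angle and interior angle at C are supplementary:
Exterior angle = 180 - 47 = 133 degrees.

133 degrees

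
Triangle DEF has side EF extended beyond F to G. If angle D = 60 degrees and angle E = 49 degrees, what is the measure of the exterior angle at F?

The interior angle at F is 180 - 60 - 49 = 71 degrees.
The exterior angle and interior angle at F are supplementary:
Exterior angle = 180 - 71 = 109 degrees.

109 degrees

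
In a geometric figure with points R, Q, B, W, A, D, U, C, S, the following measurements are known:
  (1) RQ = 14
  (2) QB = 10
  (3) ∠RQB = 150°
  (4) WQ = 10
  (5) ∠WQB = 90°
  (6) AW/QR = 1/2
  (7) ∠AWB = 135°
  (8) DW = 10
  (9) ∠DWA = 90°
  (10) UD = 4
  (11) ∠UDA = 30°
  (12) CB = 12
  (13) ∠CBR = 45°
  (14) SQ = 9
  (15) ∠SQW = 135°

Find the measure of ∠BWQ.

Step 1: By the law of cosines on triangle WQB: WB² = 10² + 10² − 2·10·10·cos(90°) = 200, so WB = 10·√2.
Step 2: By the inverse law of cosines on triangle BWQ: cos(∠BWQ) = ((10·√2)² + 10² − 10²) / (2·10·√2·10) = 200/282.84 = 0.7071, so ∠BWQ = 45°.

Therefore, the measure of angle ∠BWQ = 45°.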